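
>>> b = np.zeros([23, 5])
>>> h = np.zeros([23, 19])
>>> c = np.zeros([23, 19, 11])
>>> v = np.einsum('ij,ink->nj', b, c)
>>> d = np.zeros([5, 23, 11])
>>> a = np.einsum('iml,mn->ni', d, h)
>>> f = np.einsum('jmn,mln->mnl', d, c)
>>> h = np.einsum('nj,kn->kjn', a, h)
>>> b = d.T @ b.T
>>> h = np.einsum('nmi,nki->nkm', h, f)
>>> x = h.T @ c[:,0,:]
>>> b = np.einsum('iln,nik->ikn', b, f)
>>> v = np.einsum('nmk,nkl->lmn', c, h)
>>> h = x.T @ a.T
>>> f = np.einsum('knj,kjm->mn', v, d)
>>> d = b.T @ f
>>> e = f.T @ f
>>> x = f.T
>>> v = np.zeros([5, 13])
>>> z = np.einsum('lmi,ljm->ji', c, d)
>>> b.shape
(11, 19, 23)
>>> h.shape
(11, 11, 19)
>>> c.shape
(23, 19, 11)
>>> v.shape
(5, 13)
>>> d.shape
(23, 19, 19)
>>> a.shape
(19, 5)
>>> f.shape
(11, 19)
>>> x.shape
(19, 11)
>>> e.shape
(19, 19)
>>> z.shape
(19, 11)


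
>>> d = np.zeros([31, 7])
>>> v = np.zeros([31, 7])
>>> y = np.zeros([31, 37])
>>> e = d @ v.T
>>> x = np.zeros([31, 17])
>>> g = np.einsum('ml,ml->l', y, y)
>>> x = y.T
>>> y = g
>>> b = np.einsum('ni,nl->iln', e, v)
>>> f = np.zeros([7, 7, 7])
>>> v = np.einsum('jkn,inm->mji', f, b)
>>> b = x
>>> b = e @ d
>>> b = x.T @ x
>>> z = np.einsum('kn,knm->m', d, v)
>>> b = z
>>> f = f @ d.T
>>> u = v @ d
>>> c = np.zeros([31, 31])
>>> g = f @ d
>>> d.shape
(31, 7)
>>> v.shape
(31, 7, 31)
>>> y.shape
(37,)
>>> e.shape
(31, 31)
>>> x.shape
(37, 31)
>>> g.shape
(7, 7, 7)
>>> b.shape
(31,)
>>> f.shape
(7, 7, 31)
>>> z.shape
(31,)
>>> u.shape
(31, 7, 7)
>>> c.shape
(31, 31)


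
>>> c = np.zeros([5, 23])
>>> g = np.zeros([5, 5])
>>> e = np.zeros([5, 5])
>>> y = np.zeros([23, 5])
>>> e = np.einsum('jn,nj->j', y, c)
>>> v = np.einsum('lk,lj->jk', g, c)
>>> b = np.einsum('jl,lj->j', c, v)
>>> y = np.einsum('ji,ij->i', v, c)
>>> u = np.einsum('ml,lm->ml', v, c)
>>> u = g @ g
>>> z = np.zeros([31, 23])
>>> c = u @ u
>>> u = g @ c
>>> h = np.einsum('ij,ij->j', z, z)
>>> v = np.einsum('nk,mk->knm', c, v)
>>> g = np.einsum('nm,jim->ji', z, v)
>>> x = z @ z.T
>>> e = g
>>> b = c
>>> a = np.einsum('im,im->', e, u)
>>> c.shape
(5, 5)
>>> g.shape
(5, 5)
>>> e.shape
(5, 5)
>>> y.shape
(5,)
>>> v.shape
(5, 5, 23)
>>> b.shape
(5, 5)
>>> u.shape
(5, 5)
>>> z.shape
(31, 23)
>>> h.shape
(23,)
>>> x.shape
(31, 31)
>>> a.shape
()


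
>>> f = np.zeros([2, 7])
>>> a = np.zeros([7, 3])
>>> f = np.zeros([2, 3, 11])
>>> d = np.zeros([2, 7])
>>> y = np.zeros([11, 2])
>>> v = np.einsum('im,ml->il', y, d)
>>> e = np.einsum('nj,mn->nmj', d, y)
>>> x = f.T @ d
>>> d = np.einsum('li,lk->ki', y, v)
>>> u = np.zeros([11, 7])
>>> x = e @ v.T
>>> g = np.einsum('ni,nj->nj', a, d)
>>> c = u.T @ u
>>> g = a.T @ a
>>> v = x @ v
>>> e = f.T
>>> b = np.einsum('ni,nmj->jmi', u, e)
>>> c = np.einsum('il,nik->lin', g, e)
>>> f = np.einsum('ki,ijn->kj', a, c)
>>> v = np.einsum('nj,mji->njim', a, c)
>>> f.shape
(7, 3)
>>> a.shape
(7, 3)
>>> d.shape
(7, 2)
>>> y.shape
(11, 2)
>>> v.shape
(7, 3, 11, 3)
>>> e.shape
(11, 3, 2)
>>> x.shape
(2, 11, 11)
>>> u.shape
(11, 7)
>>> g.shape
(3, 3)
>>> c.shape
(3, 3, 11)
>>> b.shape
(2, 3, 7)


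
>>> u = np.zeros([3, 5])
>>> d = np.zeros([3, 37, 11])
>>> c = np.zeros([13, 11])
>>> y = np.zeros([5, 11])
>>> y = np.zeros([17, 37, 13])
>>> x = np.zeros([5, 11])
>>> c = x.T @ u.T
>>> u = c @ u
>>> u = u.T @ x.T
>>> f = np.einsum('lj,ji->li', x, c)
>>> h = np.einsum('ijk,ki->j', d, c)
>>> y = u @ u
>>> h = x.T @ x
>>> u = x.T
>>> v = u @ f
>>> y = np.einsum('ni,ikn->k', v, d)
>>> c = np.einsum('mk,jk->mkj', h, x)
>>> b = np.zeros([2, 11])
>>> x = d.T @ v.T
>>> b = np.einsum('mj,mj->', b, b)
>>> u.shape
(11, 5)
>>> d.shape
(3, 37, 11)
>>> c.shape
(11, 11, 5)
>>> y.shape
(37,)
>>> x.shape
(11, 37, 11)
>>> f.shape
(5, 3)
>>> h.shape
(11, 11)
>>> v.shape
(11, 3)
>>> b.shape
()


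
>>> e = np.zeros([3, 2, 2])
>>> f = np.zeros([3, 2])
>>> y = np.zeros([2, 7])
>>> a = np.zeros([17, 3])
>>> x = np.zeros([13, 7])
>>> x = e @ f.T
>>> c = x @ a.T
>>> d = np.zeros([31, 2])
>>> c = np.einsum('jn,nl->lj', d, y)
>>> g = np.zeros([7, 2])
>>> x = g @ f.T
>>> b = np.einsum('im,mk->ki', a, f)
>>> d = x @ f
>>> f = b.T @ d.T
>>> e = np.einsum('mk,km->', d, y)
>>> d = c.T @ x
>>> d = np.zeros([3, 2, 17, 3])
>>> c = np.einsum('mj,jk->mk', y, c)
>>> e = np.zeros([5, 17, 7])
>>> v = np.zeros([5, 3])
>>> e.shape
(5, 17, 7)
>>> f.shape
(17, 7)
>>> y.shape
(2, 7)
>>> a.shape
(17, 3)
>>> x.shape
(7, 3)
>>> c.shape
(2, 31)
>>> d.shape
(3, 2, 17, 3)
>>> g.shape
(7, 2)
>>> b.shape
(2, 17)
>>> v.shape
(5, 3)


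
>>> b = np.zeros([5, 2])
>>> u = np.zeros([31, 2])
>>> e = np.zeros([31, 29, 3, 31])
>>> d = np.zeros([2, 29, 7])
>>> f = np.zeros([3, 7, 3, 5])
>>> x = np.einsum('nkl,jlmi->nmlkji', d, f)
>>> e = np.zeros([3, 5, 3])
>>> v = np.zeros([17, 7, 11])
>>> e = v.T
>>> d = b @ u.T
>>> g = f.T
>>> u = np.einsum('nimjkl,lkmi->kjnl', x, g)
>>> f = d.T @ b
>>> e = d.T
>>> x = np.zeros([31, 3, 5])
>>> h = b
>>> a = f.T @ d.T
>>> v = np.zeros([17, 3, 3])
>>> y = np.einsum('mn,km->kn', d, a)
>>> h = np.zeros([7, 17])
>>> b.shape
(5, 2)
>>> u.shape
(3, 29, 2, 5)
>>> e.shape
(31, 5)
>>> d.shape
(5, 31)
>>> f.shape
(31, 2)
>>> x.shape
(31, 3, 5)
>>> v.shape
(17, 3, 3)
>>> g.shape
(5, 3, 7, 3)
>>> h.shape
(7, 17)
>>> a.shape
(2, 5)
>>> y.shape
(2, 31)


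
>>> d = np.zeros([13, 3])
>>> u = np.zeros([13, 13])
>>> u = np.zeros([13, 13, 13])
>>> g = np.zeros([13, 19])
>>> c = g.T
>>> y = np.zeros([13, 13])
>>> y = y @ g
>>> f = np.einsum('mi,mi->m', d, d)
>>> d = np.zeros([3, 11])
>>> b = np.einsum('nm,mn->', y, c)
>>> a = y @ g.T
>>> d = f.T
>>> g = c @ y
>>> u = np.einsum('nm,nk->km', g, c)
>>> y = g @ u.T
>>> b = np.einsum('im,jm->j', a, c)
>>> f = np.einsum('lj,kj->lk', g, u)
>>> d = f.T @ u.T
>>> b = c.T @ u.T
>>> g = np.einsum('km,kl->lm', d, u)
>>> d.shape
(13, 13)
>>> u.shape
(13, 19)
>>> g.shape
(19, 13)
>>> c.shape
(19, 13)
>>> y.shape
(19, 13)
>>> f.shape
(19, 13)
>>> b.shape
(13, 13)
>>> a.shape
(13, 13)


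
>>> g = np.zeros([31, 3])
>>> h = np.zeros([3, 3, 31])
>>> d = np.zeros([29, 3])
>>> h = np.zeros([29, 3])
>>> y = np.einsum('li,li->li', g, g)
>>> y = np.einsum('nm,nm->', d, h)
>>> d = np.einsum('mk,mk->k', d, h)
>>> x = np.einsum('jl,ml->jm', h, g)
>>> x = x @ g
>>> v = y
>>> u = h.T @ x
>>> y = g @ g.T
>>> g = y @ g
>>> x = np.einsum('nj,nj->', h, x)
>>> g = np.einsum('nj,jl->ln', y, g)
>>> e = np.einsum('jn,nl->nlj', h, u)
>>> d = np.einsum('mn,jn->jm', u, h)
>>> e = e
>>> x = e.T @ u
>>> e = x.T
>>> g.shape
(3, 31)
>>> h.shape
(29, 3)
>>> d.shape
(29, 3)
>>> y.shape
(31, 31)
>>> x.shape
(29, 3, 3)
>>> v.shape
()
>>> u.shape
(3, 3)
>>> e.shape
(3, 3, 29)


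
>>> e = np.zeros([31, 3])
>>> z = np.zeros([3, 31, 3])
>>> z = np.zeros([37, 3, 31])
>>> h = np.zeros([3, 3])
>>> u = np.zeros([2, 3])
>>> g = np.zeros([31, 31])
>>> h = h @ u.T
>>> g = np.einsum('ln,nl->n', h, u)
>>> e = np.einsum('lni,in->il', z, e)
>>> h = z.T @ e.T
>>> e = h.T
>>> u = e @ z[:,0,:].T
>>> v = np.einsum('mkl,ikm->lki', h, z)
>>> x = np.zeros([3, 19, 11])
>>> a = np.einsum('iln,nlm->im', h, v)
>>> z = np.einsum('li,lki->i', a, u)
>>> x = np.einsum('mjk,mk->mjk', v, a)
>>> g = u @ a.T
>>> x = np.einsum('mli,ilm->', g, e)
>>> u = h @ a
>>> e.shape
(31, 3, 31)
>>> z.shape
(37,)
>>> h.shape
(31, 3, 31)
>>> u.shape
(31, 3, 37)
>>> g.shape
(31, 3, 31)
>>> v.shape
(31, 3, 37)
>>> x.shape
()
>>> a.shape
(31, 37)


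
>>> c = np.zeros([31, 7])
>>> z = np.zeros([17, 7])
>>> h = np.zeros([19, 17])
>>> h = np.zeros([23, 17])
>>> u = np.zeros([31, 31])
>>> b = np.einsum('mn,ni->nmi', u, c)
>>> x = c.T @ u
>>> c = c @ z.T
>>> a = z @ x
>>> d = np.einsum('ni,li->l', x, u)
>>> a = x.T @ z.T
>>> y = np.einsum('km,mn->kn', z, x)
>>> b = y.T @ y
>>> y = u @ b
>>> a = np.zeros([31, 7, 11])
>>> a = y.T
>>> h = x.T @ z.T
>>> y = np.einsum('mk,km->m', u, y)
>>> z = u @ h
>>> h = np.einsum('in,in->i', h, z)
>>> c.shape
(31, 17)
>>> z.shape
(31, 17)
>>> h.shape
(31,)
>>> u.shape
(31, 31)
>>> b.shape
(31, 31)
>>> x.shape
(7, 31)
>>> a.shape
(31, 31)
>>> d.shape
(31,)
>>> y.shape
(31,)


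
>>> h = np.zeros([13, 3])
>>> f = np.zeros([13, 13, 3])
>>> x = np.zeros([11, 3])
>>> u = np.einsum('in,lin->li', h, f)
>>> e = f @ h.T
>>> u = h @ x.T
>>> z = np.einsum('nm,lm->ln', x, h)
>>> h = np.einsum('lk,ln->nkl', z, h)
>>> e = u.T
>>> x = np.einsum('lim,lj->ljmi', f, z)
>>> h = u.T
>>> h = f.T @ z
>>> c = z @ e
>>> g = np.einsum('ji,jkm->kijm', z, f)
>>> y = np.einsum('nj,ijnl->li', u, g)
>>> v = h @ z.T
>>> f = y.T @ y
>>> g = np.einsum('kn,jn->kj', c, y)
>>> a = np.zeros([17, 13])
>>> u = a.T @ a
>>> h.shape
(3, 13, 11)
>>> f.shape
(13, 13)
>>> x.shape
(13, 11, 3, 13)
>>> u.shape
(13, 13)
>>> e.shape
(11, 13)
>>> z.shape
(13, 11)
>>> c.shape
(13, 13)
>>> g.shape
(13, 3)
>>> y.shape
(3, 13)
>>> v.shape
(3, 13, 13)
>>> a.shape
(17, 13)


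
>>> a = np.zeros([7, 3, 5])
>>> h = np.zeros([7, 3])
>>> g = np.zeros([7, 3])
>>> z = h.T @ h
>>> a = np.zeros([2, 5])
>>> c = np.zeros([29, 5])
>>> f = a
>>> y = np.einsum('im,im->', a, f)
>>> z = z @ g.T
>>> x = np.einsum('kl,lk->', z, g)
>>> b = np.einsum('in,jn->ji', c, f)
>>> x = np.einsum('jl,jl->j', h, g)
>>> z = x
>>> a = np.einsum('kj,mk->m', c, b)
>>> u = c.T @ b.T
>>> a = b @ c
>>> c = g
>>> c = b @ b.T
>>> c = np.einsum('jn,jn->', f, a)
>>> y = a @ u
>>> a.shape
(2, 5)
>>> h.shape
(7, 3)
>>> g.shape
(7, 3)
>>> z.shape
(7,)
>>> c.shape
()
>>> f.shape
(2, 5)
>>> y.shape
(2, 2)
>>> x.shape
(7,)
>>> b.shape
(2, 29)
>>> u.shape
(5, 2)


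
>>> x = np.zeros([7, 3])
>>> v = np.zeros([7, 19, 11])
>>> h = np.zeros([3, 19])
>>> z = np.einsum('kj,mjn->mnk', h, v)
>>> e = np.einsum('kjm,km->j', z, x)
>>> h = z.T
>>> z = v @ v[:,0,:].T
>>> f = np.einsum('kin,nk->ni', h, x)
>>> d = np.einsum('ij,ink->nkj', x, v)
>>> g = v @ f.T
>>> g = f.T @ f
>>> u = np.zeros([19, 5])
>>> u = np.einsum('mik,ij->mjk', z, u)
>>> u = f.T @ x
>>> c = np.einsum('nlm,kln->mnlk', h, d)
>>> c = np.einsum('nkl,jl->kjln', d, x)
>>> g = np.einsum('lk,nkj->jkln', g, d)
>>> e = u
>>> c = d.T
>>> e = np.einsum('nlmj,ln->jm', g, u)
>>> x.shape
(7, 3)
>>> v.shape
(7, 19, 11)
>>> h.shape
(3, 11, 7)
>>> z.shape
(7, 19, 7)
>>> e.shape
(19, 11)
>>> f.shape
(7, 11)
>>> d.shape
(19, 11, 3)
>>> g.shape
(3, 11, 11, 19)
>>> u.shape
(11, 3)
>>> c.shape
(3, 11, 19)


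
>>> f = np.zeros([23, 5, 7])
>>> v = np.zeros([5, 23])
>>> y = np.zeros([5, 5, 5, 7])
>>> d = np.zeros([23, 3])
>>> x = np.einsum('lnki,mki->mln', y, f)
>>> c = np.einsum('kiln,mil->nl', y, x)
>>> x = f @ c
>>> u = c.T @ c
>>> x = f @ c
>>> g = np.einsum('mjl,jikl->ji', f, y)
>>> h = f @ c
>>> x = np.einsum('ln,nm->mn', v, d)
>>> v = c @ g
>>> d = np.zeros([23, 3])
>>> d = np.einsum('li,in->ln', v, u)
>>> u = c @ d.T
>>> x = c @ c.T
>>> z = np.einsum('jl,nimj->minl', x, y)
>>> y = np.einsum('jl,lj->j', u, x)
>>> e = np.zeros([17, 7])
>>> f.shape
(23, 5, 7)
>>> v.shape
(7, 5)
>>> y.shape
(7,)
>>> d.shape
(7, 5)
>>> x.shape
(7, 7)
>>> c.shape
(7, 5)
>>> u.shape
(7, 7)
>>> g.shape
(5, 5)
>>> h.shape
(23, 5, 5)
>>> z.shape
(5, 5, 5, 7)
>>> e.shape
(17, 7)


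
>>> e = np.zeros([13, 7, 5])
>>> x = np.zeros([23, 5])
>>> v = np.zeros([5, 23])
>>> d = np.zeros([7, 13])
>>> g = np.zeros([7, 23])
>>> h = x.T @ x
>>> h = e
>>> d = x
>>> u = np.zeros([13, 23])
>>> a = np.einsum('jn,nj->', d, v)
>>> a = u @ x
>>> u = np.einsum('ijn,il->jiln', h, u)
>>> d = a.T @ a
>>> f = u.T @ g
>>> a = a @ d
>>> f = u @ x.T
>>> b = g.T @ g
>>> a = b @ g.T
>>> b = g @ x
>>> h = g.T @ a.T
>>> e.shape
(13, 7, 5)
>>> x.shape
(23, 5)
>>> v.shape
(5, 23)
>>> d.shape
(5, 5)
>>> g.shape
(7, 23)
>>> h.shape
(23, 23)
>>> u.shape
(7, 13, 23, 5)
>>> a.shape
(23, 7)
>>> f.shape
(7, 13, 23, 23)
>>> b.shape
(7, 5)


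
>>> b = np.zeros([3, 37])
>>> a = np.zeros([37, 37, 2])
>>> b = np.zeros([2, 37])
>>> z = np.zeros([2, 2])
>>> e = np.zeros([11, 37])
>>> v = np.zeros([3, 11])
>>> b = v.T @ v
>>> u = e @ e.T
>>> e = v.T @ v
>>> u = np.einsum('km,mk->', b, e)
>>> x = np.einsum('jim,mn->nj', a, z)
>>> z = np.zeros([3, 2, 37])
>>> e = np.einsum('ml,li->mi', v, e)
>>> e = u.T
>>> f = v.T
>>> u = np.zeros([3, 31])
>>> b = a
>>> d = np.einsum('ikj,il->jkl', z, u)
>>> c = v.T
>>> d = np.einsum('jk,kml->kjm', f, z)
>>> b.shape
(37, 37, 2)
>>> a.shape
(37, 37, 2)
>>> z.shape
(3, 2, 37)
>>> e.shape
()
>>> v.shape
(3, 11)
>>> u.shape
(3, 31)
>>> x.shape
(2, 37)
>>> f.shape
(11, 3)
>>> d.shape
(3, 11, 2)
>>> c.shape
(11, 3)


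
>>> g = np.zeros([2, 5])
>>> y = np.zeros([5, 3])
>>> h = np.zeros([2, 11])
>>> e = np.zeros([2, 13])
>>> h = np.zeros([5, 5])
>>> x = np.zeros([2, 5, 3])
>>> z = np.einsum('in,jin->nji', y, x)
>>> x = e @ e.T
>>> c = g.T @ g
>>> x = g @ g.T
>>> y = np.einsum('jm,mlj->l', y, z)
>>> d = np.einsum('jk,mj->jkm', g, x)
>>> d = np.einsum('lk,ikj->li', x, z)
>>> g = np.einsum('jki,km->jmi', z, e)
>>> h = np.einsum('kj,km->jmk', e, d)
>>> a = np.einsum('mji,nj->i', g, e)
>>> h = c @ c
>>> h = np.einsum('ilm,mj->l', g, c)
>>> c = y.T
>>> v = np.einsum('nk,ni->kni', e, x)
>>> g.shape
(3, 13, 5)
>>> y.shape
(2,)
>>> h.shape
(13,)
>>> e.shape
(2, 13)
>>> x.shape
(2, 2)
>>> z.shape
(3, 2, 5)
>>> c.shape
(2,)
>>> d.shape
(2, 3)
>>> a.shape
(5,)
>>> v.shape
(13, 2, 2)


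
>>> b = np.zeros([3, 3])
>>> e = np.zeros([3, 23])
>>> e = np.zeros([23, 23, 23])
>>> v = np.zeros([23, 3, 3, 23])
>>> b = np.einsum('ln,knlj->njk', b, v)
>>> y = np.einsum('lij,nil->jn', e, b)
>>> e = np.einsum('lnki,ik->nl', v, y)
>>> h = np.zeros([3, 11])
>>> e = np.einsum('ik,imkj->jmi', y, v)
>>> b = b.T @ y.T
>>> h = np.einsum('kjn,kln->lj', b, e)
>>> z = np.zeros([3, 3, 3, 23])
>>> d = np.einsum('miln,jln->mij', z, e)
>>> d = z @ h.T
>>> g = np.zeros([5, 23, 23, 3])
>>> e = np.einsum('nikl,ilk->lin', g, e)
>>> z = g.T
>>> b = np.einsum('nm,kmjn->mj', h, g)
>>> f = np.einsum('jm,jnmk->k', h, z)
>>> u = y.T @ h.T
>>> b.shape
(23, 23)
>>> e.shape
(3, 23, 5)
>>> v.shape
(23, 3, 3, 23)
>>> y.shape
(23, 3)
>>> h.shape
(3, 23)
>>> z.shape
(3, 23, 23, 5)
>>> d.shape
(3, 3, 3, 3)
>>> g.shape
(5, 23, 23, 3)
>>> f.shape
(5,)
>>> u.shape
(3, 3)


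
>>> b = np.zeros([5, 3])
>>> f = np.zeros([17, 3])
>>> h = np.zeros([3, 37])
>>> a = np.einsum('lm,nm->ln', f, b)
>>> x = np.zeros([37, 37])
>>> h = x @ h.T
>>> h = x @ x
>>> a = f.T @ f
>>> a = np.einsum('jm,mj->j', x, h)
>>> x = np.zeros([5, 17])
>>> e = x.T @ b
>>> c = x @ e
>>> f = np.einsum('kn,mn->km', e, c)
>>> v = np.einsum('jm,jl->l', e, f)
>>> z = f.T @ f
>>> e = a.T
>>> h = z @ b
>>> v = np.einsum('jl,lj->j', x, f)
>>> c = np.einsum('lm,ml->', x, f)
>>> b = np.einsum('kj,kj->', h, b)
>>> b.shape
()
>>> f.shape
(17, 5)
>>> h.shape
(5, 3)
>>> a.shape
(37,)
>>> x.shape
(5, 17)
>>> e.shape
(37,)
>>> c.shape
()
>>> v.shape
(5,)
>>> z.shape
(5, 5)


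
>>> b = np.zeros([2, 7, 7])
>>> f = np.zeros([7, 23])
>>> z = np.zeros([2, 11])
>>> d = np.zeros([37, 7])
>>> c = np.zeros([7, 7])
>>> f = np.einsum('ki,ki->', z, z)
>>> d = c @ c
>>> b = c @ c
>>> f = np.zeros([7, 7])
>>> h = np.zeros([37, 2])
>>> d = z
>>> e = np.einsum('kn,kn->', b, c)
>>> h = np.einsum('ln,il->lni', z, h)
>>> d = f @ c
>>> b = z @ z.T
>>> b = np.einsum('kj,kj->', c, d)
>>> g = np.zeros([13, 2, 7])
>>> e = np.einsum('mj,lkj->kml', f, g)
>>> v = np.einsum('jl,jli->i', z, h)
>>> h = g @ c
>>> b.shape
()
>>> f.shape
(7, 7)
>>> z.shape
(2, 11)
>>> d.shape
(7, 7)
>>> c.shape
(7, 7)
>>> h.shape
(13, 2, 7)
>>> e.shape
(2, 7, 13)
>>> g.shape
(13, 2, 7)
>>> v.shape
(37,)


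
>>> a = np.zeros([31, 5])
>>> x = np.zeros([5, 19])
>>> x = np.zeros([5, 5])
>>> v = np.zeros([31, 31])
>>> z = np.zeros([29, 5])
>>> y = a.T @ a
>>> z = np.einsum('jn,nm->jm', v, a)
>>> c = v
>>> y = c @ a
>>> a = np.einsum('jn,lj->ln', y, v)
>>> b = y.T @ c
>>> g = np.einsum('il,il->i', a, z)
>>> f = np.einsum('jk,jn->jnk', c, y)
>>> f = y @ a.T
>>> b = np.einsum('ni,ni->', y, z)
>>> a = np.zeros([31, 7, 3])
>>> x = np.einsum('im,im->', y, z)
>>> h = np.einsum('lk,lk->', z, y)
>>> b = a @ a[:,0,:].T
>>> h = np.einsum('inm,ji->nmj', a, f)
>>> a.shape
(31, 7, 3)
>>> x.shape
()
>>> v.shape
(31, 31)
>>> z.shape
(31, 5)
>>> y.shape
(31, 5)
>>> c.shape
(31, 31)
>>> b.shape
(31, 7, 31)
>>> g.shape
(31,)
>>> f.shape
(31, 31)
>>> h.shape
(7, 3, 31)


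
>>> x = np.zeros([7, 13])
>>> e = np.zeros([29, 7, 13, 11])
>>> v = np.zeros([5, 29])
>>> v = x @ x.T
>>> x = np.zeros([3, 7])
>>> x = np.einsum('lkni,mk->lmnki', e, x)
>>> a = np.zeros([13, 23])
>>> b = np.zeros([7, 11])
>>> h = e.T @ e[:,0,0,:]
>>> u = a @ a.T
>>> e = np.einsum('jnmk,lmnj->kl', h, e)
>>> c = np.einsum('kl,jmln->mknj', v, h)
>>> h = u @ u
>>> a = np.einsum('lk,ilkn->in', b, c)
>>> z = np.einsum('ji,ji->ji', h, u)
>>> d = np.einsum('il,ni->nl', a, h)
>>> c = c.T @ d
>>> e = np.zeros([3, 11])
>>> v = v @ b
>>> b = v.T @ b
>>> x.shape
(29, 3, 13, 7, 11)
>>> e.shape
(3, 11)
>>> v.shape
(7, 11)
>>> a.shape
(13, 11)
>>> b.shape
(11, 11)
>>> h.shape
(13, 13)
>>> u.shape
(13, 13)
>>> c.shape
(11, 11, 7, 11)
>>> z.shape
(13, 13)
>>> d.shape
(13, 11)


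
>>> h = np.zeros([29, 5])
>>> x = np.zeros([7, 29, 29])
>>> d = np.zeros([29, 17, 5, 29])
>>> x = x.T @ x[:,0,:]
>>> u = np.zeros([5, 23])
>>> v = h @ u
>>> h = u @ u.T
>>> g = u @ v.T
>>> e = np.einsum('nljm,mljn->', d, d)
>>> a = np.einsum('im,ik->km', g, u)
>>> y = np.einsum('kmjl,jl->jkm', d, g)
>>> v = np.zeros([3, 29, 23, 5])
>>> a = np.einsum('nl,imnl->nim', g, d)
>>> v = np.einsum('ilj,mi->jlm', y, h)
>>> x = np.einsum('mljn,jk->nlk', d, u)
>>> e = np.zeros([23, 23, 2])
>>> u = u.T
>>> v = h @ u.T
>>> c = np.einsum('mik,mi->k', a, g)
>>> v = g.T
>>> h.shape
(5, 5)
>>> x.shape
(29, 17, 23)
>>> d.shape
(29, 17, 5, 29)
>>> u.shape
(23, 5)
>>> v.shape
(29, 5)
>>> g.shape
(5, 29)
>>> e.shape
(23, 23, 2)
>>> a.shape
(5, 29, 17)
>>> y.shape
(5, 29, 17)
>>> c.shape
(17,)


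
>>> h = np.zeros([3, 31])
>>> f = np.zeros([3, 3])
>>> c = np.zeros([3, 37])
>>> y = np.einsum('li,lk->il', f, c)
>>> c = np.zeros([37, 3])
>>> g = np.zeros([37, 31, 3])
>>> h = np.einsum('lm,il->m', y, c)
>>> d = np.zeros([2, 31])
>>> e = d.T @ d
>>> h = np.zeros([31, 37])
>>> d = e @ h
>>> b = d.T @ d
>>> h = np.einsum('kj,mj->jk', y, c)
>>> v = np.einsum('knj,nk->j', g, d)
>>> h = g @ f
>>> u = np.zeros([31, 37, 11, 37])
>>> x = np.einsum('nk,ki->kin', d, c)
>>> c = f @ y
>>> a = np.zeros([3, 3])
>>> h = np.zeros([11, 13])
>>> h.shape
(11, 13)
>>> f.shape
(3, 3)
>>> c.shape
(3, 3)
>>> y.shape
(3, 3)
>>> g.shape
(37, 31, 3)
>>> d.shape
(31, 37)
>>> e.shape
(31, 31)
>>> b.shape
(37, 37)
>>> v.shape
(3,)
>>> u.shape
(31, 37, 11, 37)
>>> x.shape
(37, 3, 31)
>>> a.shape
(3, 3)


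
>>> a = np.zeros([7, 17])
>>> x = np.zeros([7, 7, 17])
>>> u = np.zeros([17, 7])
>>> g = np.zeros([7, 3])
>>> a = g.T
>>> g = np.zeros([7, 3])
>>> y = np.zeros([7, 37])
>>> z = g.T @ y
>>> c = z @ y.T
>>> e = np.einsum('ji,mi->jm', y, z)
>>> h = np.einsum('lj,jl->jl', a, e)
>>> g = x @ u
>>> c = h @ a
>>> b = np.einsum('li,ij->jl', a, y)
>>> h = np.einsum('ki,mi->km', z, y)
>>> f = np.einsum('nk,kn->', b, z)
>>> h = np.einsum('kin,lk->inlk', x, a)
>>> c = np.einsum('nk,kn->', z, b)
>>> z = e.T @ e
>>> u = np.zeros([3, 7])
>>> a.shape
(3, 7)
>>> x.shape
(7, 7, 17)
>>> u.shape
(3, 7)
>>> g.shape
(7, 7, 7)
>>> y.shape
(7, 37)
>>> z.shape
(3, 3)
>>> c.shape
()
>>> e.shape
(7, 3)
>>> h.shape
(7, 17, 3, 7)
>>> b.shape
(37, 3)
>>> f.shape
()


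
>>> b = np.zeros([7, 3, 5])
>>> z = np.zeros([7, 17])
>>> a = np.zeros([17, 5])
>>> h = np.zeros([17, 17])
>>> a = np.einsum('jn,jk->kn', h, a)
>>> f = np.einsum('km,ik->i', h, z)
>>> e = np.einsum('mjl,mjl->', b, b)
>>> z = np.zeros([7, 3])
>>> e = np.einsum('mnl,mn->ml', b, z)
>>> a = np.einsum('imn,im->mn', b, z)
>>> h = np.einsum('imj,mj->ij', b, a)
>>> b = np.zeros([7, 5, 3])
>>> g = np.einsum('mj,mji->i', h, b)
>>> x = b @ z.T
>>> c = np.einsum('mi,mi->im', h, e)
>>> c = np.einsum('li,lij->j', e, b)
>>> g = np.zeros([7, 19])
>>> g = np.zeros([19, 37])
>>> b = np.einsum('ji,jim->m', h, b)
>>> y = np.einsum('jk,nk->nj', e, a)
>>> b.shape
(3,)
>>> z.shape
(7, 3)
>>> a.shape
(3, 5)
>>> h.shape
(7, 5)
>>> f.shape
(7,)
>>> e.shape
(7, 5)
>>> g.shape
(19, 37)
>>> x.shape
(7, 5, 7)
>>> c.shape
(3,)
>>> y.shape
(3, 7)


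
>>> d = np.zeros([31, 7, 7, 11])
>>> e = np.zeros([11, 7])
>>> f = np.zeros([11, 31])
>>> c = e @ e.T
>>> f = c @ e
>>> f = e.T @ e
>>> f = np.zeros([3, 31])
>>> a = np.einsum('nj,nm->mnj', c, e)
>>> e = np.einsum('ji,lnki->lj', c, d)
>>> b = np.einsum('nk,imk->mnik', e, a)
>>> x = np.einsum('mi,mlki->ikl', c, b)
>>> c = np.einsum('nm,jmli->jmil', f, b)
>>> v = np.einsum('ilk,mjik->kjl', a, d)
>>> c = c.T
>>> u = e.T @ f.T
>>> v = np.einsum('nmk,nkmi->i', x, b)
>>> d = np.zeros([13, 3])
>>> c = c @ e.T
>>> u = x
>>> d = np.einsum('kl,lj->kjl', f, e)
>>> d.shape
(3, 11, 31)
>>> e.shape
(31, 11)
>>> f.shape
(3, 31)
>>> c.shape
(7, 11, 31, 31)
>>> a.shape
(7, 11, 11)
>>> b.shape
(11, 31, 7, 11)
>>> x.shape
(11, 7, 31)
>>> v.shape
(11,)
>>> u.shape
(11, 7, 31)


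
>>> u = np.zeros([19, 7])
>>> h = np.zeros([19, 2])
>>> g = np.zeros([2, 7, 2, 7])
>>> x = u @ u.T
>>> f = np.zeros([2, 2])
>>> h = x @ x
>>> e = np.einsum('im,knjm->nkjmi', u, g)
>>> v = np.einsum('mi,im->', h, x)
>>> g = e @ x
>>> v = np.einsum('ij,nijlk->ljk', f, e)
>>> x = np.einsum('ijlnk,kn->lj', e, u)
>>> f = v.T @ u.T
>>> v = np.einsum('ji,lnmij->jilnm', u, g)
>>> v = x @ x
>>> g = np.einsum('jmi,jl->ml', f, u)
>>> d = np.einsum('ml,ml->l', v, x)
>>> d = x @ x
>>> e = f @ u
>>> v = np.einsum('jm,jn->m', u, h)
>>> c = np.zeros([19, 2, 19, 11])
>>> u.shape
(19, 7)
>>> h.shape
(19, 19)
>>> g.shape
(2, 7)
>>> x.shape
(2, 2)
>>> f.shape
(19, 2, 19)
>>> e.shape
(19, 2, 7)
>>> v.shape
(7,)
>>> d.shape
(2, 2)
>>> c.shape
(19, 2, 19, 11)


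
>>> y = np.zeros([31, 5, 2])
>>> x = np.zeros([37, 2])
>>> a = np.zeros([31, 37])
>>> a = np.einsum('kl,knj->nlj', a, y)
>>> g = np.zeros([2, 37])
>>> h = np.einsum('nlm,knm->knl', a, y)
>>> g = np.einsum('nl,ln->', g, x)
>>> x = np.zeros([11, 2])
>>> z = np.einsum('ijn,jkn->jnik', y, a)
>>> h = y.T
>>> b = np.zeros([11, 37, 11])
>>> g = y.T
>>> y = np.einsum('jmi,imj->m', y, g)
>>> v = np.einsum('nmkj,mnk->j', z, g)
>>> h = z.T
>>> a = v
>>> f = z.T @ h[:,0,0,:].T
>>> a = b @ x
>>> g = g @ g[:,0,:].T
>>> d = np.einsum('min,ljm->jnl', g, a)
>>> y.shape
(5,)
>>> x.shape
(11, 2)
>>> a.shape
(11, 37, 2)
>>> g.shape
(2, 5, 2)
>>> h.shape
(37, 31, 2, 5)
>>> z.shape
(5, 2, 31, 37)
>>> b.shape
(11, 37, 11)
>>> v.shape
(37,)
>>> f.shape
(37, 31, 2, 37)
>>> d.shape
(37, 2, 11)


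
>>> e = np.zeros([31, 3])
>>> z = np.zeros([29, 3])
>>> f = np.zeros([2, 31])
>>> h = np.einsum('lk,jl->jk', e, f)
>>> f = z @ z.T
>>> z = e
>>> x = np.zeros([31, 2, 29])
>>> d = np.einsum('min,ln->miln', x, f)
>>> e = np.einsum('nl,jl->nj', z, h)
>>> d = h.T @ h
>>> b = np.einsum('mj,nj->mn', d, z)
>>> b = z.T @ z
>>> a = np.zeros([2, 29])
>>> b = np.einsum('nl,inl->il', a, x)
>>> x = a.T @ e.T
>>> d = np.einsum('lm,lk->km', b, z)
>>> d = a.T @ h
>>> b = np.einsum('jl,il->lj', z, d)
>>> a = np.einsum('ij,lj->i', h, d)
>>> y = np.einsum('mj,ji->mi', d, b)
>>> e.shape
(31, 2)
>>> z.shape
(31, 3)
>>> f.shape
(29, 29)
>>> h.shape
(2, 3)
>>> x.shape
(29, 31)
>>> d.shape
(29, 3)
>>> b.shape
(3, 31)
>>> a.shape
(2,)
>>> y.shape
(29, 31)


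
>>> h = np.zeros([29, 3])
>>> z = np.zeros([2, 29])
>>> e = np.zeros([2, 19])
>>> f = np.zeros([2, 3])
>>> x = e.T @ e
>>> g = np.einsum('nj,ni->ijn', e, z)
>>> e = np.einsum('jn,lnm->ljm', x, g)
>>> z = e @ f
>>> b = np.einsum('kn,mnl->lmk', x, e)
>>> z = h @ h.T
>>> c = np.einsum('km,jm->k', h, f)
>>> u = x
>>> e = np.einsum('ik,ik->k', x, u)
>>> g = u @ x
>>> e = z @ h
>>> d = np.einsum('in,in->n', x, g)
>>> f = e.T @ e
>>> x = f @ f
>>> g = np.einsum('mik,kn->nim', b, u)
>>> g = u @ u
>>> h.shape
(29, 3)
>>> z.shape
(29, 29)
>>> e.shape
(29, 3)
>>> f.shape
(3, 3)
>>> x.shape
(3, 3)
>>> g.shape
(19, 19)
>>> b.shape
(2, 29, 19)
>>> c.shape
(29,)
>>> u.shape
(19, 19)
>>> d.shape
(19,)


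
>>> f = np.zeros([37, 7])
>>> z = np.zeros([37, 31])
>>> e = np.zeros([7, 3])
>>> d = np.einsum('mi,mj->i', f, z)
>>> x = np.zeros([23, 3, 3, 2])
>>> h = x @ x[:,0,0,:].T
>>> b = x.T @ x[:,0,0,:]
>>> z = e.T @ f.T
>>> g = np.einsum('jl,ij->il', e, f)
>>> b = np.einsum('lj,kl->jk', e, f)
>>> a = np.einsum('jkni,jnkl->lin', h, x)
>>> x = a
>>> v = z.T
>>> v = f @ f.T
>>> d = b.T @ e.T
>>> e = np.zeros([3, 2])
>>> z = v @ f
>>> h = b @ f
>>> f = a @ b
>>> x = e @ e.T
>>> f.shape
(2, 23, 37)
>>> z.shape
(37, 7)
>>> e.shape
(3, 2)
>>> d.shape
(37, 7)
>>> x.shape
(3, 3)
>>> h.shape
(3, 7)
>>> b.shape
(3, 37)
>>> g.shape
(37, 3)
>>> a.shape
(2, 23, 3)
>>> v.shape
(37, 37)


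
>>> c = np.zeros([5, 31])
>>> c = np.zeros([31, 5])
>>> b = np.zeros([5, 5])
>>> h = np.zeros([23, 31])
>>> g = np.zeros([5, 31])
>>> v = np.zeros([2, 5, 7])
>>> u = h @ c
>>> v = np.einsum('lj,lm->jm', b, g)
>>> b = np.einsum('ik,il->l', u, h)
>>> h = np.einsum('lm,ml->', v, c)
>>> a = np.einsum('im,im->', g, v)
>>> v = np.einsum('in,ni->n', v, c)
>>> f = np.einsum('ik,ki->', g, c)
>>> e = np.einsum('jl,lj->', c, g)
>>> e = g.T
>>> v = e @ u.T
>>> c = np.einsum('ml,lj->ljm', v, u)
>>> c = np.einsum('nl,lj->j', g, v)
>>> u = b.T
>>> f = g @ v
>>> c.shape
(23,)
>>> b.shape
(31,)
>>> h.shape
()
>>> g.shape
(5, 31)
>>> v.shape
(31, 23)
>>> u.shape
(31,)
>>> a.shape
()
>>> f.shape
(5, 23)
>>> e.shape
(31, 5)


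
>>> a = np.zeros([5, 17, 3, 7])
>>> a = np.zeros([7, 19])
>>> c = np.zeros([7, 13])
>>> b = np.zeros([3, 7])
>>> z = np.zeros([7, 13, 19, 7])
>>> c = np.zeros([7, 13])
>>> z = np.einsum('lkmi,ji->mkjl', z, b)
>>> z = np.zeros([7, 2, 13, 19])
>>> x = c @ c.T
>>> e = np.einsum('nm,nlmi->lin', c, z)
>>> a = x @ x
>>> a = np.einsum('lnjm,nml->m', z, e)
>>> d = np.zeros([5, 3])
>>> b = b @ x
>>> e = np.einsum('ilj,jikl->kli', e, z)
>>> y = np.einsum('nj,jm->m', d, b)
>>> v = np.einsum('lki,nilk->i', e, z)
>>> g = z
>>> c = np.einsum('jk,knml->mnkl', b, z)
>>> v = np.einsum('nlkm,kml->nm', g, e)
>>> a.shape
(19,)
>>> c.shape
(13, 2, 7, 19)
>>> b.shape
(3, 7)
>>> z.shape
(7, 2, 13, 19)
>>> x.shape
(7, 7)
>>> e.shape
(13, 19, 2)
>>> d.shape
(5, 3)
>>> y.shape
(7,)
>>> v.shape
(7, 19)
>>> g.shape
(7, 2, 13, 19)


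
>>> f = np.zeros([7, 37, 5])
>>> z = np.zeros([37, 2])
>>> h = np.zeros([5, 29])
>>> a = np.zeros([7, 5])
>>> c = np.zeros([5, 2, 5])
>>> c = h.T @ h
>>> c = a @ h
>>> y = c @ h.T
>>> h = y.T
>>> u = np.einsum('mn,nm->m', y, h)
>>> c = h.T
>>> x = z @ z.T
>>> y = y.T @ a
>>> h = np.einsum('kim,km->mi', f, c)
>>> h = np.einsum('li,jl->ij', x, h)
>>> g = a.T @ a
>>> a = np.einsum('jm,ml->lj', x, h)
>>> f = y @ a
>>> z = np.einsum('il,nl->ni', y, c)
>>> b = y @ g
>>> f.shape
(5, 37)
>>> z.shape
(7, 5)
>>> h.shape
(37, 5)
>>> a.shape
(5, 37)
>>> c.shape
(7, 5)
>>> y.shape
(5, 5)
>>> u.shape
(7,)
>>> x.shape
(37, 37)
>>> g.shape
(5, 5)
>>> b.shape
(5, 5)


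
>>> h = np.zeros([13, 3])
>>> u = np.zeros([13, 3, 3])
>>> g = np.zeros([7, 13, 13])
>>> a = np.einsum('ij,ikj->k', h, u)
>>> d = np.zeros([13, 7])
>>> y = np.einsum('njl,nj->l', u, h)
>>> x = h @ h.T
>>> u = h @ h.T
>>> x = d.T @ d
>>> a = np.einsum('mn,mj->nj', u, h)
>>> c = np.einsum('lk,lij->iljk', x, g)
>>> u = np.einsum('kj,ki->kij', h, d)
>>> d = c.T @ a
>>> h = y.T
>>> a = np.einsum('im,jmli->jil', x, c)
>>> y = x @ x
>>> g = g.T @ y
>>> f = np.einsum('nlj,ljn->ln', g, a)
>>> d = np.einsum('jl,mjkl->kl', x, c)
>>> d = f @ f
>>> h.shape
(3,)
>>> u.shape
(13, 7, 3)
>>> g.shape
(13, 13, 7)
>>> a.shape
(13, 7, 13)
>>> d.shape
(13, 13)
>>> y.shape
(7, 7)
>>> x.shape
(7, 7)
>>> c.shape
(13, 7, 13, 7)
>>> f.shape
(13, 13)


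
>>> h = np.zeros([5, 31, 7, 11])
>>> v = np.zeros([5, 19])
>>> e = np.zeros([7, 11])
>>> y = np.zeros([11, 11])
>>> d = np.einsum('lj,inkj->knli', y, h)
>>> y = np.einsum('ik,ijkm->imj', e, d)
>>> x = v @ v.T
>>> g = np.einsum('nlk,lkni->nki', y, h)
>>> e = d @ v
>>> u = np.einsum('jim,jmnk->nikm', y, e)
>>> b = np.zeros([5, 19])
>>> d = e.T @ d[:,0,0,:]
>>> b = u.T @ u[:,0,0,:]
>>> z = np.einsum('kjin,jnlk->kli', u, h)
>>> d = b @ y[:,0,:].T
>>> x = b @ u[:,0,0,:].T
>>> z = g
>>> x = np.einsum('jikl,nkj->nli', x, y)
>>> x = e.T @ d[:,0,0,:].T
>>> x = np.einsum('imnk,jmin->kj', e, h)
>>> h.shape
(5, 31, 7, 11)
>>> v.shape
(5, 19)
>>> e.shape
(7, 31, 11, 19)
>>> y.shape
(7, 5, 31)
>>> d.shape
(31, 19, 5, 7)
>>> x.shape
(19, 5)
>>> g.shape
(7, 31, 11)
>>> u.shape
(11, 5, 19, 31)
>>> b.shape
(31, 19, 5, 31)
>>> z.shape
(7, 31, 11)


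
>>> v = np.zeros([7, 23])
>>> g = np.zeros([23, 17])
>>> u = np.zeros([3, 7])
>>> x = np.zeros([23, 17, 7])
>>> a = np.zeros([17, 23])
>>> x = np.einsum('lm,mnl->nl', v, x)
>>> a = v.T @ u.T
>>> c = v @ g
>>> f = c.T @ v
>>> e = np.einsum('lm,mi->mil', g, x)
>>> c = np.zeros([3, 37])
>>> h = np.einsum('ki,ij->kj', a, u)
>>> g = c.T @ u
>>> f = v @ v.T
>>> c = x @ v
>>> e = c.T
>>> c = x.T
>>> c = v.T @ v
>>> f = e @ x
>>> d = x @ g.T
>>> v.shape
(7, 23)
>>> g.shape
(37, 7)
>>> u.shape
(3, 7)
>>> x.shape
(17, 7)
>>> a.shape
(23, 3)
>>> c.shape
(23, 23)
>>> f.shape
(23, 7)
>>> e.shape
(23, 17)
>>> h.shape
(23, 7)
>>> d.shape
(17, 37)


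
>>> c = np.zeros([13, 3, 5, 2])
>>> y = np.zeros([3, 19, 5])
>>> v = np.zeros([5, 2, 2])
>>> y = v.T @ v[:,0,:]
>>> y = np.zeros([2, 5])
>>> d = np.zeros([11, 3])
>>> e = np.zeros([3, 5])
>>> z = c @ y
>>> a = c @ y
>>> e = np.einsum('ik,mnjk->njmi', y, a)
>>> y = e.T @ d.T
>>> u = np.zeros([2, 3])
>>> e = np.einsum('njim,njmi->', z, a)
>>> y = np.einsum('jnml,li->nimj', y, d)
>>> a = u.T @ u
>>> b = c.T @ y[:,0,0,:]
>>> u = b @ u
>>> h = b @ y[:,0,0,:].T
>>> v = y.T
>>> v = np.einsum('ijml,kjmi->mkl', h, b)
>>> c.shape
(13, 3, 5, 2)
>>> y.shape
(13, 3, 5, 2)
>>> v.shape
(3, 2, 13)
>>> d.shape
(11, 3)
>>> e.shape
()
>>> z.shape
(13, 3, 5, 5)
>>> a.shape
(3, 3)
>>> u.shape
(2, 5, 3, 3)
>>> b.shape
(2, 5, 3, 2)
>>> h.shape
(2, 5, 3, 13)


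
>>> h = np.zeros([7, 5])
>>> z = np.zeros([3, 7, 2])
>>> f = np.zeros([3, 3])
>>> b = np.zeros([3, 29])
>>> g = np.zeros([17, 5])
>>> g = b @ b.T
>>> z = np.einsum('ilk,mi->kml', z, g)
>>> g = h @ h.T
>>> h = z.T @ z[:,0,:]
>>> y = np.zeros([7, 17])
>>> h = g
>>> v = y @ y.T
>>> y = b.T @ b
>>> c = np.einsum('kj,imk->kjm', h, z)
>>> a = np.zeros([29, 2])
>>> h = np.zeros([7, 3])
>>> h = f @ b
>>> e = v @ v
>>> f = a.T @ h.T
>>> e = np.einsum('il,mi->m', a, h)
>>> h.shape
(3, 29)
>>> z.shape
(2, 3, 7)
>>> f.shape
(2, 3)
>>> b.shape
(3, 29)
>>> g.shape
(7, 7)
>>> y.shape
(29, 29)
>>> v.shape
(7, 7)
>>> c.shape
(7, 7, 3)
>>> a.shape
(29, 2)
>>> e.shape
(3,)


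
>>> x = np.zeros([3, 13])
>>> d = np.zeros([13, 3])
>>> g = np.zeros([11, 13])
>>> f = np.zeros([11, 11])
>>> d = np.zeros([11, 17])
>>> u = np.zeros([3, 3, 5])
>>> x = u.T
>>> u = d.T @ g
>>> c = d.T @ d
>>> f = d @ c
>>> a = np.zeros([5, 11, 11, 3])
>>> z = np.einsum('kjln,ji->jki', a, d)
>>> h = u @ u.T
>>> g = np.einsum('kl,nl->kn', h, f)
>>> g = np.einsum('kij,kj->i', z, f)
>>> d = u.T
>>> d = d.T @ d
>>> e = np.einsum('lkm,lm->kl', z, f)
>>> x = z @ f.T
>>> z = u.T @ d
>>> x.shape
(11, 5, 11)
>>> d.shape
(17, 17)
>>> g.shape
(5,)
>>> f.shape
(11, 17)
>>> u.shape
(17, 13)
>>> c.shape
(17, 17)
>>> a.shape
(5, 11, 11, 3)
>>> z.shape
(13, 17)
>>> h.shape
(17, 17)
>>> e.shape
(5, 11)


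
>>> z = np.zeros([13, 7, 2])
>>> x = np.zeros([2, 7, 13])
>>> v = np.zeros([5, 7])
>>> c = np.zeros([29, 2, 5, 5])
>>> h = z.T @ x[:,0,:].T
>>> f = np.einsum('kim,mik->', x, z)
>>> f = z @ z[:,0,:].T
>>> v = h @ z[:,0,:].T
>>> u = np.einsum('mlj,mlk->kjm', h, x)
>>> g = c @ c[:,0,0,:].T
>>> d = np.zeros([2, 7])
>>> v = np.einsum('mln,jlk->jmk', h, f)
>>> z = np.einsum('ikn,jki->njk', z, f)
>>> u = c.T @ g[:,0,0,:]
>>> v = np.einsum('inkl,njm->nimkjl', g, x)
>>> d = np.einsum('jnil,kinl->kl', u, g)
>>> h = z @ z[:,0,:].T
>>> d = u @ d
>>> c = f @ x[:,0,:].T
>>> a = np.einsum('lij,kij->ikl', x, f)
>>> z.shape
(2, 13, 7)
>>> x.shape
(2, 7, 13)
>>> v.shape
(2, 29, 13, 5, 7, 29)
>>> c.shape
(13, 7, 2)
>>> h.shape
(2, 13, 2)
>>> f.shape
(13, 7, 13)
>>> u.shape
(5, 5, 2, 29)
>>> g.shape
(29, 2, 5, 29)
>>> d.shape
(5, 5, 2, 29)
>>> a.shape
(7, 13, 2)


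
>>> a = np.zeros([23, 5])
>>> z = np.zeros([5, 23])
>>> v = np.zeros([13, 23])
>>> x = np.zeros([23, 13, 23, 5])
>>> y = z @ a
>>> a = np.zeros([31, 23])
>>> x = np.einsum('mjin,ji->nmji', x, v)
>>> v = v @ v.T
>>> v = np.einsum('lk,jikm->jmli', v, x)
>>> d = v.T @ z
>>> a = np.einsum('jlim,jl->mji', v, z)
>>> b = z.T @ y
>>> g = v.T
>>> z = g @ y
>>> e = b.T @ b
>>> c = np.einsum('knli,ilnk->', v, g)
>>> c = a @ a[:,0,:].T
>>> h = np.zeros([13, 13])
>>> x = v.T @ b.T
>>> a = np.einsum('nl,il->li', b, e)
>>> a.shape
(5, 5)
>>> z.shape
(23, 13, 23, 5)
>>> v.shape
(5, 23, 13, 23)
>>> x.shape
(23, 13, 23, 23)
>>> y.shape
(5, 5)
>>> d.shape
(23, 13, 23, 23)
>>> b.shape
(23, 5)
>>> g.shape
(23, 13, 23, 5)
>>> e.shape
(5, 5)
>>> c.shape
(23, 5, 23)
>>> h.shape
(13, 13)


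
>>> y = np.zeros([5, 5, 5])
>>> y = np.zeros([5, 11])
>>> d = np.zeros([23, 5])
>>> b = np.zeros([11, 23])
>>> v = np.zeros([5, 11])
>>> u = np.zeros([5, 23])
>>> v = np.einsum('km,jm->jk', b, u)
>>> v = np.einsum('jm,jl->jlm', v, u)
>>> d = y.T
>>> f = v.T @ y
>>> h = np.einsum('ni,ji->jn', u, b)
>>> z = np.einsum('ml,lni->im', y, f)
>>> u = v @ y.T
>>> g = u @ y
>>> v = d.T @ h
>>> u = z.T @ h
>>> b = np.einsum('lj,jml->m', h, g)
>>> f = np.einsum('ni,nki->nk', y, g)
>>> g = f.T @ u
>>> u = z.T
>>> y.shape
(5, 11)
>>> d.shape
(11, 5)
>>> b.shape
(23,)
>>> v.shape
(5, 5)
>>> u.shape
(5, 11)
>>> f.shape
(5, 23)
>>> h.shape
(11, 5)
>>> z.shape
(11, 5)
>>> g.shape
(23, 5)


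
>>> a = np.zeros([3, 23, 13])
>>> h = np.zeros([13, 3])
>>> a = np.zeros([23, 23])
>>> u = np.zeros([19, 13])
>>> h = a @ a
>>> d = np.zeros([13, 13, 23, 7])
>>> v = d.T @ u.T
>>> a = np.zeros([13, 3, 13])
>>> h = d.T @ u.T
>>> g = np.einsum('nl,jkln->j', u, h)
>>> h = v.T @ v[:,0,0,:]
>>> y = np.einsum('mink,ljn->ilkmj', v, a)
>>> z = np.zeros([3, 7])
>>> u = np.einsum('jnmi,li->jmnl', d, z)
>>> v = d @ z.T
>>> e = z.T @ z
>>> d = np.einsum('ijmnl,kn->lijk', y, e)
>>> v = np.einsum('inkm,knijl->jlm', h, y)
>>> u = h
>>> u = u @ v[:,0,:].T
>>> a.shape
(13, 3, 13)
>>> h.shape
(19, 13, 23, 19)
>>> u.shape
(19, 13, 23, 7)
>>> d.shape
(3, 23, 13, 7)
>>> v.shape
(7, 3, 19)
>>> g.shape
(7,)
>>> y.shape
(23, 13, 19, 7, 3)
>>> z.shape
(3, 7)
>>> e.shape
(7, 7)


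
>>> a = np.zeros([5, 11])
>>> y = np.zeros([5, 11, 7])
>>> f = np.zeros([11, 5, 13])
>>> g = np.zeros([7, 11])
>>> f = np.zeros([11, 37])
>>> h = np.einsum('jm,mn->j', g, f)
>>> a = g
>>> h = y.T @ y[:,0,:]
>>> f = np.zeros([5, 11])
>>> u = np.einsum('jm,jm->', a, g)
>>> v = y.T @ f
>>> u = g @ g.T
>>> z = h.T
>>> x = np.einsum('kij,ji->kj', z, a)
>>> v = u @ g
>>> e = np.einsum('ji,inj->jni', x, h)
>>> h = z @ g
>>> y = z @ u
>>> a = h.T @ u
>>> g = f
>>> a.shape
(11, 11, 7)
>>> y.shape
(7, 11, 7)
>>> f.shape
(5, 11)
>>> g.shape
(5, 11)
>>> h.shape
(7, 11, 11)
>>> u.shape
(7, 7)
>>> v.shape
(7, 11)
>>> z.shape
(7, 11, 7)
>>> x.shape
(7, 7)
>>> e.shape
(7, 11, 7)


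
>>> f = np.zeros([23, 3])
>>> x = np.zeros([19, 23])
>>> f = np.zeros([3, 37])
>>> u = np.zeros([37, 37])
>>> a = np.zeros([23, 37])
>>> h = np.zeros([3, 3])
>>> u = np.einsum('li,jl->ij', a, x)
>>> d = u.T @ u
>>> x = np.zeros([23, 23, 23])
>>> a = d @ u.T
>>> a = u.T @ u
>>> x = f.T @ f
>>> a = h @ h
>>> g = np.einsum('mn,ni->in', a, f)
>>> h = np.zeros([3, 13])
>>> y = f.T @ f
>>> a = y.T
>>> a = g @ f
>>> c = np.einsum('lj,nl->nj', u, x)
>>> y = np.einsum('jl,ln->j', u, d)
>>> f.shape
(3, 37)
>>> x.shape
(37, 37)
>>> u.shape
(37, 19)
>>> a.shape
(37, 37)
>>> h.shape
(3, 13)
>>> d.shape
(19, 19)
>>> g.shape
(37, 3)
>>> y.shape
(37,)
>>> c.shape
(37, 19)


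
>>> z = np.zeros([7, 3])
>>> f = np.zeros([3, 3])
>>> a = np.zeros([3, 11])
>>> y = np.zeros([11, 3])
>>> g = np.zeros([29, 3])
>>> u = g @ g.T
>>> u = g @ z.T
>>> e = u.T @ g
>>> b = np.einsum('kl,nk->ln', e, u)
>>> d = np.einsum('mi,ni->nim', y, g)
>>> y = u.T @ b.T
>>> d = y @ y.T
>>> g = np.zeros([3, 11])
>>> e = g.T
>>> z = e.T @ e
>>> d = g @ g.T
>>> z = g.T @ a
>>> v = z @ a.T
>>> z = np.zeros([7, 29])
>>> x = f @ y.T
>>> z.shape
(7, 29)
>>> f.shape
(3, 3)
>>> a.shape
(3, 11)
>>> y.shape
(7, 3)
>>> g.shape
(3, 11)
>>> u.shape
(29, 7)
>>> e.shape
(11, 3)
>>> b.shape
(3, 29)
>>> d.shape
(3, 3)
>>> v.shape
(11, 3)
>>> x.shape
(3, 7)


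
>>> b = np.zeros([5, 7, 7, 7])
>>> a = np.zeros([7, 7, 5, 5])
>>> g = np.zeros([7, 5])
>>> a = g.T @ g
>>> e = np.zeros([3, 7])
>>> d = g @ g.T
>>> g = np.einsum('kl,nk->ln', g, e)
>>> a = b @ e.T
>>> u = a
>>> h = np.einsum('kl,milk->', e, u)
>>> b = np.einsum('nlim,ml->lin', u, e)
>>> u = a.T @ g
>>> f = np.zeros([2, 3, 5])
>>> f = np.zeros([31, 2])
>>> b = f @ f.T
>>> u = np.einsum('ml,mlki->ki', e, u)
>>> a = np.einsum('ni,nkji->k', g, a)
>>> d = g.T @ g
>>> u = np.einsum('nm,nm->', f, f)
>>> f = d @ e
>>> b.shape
(31, 31)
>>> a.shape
(7,)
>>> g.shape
(5, 3)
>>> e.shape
(3, 7)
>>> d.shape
(3, 3)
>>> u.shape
()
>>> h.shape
()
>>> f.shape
(3, 7)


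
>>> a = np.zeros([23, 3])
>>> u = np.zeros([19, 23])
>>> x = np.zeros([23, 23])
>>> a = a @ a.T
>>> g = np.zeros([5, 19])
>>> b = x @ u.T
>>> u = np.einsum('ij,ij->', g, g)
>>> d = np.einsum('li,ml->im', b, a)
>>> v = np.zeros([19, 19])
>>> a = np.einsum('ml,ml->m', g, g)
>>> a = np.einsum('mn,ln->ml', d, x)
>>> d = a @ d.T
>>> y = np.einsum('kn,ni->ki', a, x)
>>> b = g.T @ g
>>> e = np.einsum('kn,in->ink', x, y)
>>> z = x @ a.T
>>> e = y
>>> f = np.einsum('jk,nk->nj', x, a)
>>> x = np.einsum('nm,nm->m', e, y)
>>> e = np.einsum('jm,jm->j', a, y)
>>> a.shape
(19, 23)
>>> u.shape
()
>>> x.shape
(23,)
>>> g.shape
(5, 19)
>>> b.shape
(19, 19)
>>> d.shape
(19, 19)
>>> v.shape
(19, 19)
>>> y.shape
(19, 23)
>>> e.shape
(19,)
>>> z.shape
(23, 19)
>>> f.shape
(19, 23)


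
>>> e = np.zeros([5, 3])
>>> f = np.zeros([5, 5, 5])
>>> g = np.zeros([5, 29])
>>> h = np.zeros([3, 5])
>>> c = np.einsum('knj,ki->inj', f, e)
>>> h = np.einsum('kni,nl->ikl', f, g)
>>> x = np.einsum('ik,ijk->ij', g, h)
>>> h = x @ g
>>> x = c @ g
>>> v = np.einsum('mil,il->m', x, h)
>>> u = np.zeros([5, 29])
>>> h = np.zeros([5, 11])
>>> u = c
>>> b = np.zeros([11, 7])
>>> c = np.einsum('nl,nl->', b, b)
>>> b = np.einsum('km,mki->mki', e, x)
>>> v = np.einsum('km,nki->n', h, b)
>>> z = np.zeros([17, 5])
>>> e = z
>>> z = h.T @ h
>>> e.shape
(17, 5)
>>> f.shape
(5, 5, 5)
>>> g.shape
(5, 29)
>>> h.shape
(5, 11)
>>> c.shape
()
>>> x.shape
(3, 5, 29)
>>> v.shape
(3,)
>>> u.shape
(3, 5, 5)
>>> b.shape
(3, 5, 29)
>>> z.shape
(11, 11)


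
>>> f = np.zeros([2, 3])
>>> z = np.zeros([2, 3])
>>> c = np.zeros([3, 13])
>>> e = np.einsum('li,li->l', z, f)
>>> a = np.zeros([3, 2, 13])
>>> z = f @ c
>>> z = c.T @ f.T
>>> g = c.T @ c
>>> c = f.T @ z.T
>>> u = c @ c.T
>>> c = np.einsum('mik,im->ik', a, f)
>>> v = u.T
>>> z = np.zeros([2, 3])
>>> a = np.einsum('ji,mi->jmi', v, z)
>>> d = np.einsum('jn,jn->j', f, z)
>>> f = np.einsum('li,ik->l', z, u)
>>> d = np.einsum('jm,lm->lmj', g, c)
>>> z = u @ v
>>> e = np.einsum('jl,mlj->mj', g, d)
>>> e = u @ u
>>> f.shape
(2,)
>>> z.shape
(3, 3)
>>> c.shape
(2, 13)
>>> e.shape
(3, 3)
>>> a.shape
(3, 2, 3)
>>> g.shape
(13, 13)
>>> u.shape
(3, 3)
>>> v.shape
(3, 3)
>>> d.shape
(2, 13, 13)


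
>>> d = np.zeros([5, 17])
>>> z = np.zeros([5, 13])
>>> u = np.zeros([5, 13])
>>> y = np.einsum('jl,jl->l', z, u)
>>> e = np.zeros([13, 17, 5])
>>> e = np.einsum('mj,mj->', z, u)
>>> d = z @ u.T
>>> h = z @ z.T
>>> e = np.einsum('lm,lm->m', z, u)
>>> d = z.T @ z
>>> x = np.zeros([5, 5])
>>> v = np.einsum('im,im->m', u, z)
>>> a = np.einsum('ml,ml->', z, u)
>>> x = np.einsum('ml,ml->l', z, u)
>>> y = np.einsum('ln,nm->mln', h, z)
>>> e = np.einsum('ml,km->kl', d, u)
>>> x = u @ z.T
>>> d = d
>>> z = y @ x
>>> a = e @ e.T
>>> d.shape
(13, 13)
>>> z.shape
(13, 5, 5)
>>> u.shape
(5, 13)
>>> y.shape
(13, 5, 5)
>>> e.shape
(5, 13)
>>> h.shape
(5, 5)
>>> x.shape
(5, 5)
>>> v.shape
(13,)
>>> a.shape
(5, 5)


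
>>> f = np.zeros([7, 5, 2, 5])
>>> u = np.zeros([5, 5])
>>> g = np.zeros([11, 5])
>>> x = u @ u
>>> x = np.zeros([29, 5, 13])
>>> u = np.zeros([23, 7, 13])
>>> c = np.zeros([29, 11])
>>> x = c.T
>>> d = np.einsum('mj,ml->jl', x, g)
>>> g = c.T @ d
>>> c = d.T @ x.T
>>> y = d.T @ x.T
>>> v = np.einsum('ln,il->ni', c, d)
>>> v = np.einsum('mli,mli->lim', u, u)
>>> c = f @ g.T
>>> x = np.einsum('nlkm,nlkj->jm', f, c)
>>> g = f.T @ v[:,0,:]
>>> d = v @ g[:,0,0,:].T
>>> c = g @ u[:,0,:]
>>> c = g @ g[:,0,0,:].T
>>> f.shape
(7, 5, 2, 5)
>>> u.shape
(23, 7, 13)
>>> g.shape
(5, 2, 5, 23)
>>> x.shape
(11, 5)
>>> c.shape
(5, 2, 5, 5)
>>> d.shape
(7, 13, 5)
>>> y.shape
(5, 11)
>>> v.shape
(7, 13, 23)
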